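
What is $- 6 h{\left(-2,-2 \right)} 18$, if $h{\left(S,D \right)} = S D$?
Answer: $-432$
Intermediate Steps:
$h{\left(S,D \right)} = D S$
$- 6 h{\left(-2,-2 \right)} 18 = - 6 \left(\left(-2\right) \left(-2\right)\right) 18 = \left(-6\right) 4 \cdot 18 = \left(-24\right) 18 = -432$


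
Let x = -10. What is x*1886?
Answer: -18860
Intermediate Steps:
x*1886 = -10*1886 = -18860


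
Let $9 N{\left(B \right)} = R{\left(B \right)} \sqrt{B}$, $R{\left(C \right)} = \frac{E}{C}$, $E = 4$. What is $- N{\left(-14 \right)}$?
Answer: $\frac{2 i \sqrt{14}}{63} \approx 0.11878 i$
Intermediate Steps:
$R{\left(C \right)} = \frac{4}{C}$
$N{\left(B \right)} = \frac{4}{9 \sqrt{B}}$ ($N{\left(B \right)} = \frac{\frac{4}{B} \sqrt{B}}{9} = \frac{4 \frac{1}{\sqrt{B}}}{9} = \frac{4}{9 \sqrt{B}}$)
$- N{\left(-14 \right)} = - \frac{4}{9 i \sqrt{14}} = - \frac{4 \left(- \frac{i \sqrt{14}}{14}\right)}{9} = - \frac{\left(-2\right) i \sqrt{14}}{63} = \frac{2 i \sqrt{14}}{63}$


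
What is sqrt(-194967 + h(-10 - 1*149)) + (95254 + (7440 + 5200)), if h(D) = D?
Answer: 107894 + I*sqrt(195126) ≈ 1.0789e+5 + 441.73*I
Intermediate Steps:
sqrt(-194967 + h(-10 - 1*149)) + (95254 + (7440 + 5200)) = sqrt(-194967 + (-10 - 1*149)) + (95254 + (7440 + 5200)) = sqrt(-194967 + (-10 - 149)) + (95254 + 12640) = sqrt(-194967 - 159) + 107894 = sqrt(-195126) + 107894 = I*sqrt(195126) + 107894 = 107894 + I*sqrt(195126)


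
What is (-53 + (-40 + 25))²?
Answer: 4624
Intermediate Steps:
(-53 + (-40 + 25))² = (-53 - 15)² = (-68)² = 4624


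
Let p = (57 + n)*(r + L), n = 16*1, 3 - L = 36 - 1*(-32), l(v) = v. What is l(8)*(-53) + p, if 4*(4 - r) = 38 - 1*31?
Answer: -20019/4 ≈ -5004.8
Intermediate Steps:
L = -65 (L = 3 - (36 - 1*(-32)) = 3 - (36 + 32) = 3 - 1*68 = 3 - 68 = -65)
n = 16
r = 9/4 (r = 4 - (38 - 1*31)/4 = 4 - (38 - 31)/4 = 4 - ¼*7 = 4 - 7/4 = 9/4 ≈ 2.2500)
p = -18323/4 (p = (57 + 16)*(9/4 - 65) = 73*(-251/4) = -18323/4 ≈ -4580.8)
l(8)*(-53) + p = 8*(-53) - 18323/4 = -424 - 18323/4 = -20019/4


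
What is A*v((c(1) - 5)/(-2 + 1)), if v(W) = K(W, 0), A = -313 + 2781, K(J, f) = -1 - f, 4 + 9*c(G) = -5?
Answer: -2468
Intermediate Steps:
c(G) = -1 (c(G) = -4/9 + (⅑)*(-5) = -4/9 - 5/9 = -1)
A = 2468
v(W) = -1 (v(W) = -1 - 1*0 = -1 + 0 = -1)
A*v((c(1) - 5)/(-2 + 1)) = 2468*(-1) = -2468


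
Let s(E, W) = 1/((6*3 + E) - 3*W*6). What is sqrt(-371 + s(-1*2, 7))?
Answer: I*sqrt(4489210)/110 ≈ 19.262*I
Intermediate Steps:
s(E, W) = 1/(18 + E - 18*W) (s(E, W) = 1/((18 + E) - 18*W) = 1/(18 + E - 18*W))
sqrt(-371 + s(-1*2, 7)) = sqrt(-371 + 1/(18 - 1*2 - 18*7)) = sqrt(-371 + 1/(18 - 2 - 126)) = sqrt(-371 + 1/(-110)) = sqrt(-371 - 1/110) = sqrt(-40811/110) = I*sqrt(4489210)/110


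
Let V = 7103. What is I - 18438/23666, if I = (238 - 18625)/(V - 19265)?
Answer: 35150631/47970982 ≈ 0.73275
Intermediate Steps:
I = 6129/4054 (I = (238 - 18625)/(7103 - 19265) = -18387/(-12162) = -18387*(-1/12162) = 6129/4054 ≈ 1.5118)
I - 18438/23666 = 6129/4054 - 18438/23666 = 6129/4054 - 18438*1/23666 = 6129/4054 - 9219/11833 = 35150631/47970982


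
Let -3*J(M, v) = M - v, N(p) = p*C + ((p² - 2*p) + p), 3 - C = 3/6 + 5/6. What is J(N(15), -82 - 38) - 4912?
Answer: -15091/3 ≈ -5030.3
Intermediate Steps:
C = 5/3 (C = 3 - (3/6 + 5/6) = 3 - (3*(⅙) + 5*(⅙)) = 3 - (½ + ⅚) = 3 - 1*4/3 = 3 - 4/3 = 5/3 ≈ 1.6667)
N(p) = p² + 2*p/3 (N(p) = p*(5/3) + ((p² - 2*p) + p) = 5*p/3 + (p² - p) = p² + 2*p/3)
J(M, v) = -M/3 + v/3 (J(M, v) = -(M - v)/3 = -M/3 + v/3)
J(N(15), -82 - 38) - 4912 = (-15*(2 + 3*15)/9 + (-82 - 38)/3) - 4912 = (-15*(2 + 45)/9 + (⅓)*(-120)) - 4912 = (-15*47/9 - 40) - 4912 = (-⅓*235 - 40) - 4912 = (-235/3 - 40) - 4912 = -355/3 - 4912 = -15091/3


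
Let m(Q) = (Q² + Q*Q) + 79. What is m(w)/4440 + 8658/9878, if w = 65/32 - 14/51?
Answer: 26156722504963/29203325521920 ≈ 0.89568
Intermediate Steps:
w = 2867/1632 (w = 65*(1/32) - 14*1/51 = 65/32 - 14/51 = 2867/1632 ≈ 1.7567)
m(Q) = 79 + 2*Q² (m(Q) = (Q² + Q²) + 79 = 2*Q² + 79 = 79 + 2*Q²)
m(w)/4440 + 8658/9878 = (79 + 2*(2867/1632)²)/4440 + 8658/9878 = (79 + 2*(8219689/2663424))*(1/4440) + 8658*(1/9878) = (79 + 8219689/1331712)*(1/4440) + 4329/4939 = (113424937/1331712)*(1/4440) + 4329/4939 = 113424937/5912801280 + 4329/4939 = 26156722504963/29203325521920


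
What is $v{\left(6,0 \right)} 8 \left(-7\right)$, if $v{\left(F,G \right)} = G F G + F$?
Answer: $-336$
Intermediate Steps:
$v{\left(F,G \right)} = F + F G^{2}$ ($v{\left(F,G \right)} = F G G + F = F G^{2} + F = F + F G^{2}$)
$v{\left(6,0 \right)} 8 \left(-7\right) = 6 \left(1 + 0^{2}\right) 8 \left(-7\right) = 6 \left(1 + 0\right) 8 \left(-7\right) = 6 \cdot 1 \cdot 8 \left(-7\right) = 6 \cdot 8 \left(-7\right) = 48 \left(-7\right) = -336$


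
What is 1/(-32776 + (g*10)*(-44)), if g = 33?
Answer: -1/47296 ≈ -2.1143e-5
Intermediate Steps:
1/(-32776 + (g*10)*(-44)) = 1/(-32776 + (33*10)*(-44)) = 1/(-32776 + 330*(-44)) = 1/(-32776 - 14520) = 1/(-47296) = -1/47296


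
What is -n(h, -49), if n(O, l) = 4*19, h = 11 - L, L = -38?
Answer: -76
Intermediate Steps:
h = 49 (h = 11 - 1*(-38) = 11 + 38 = 49)
n(O, l) = 76
-n(h, -49) = -1*76 = -76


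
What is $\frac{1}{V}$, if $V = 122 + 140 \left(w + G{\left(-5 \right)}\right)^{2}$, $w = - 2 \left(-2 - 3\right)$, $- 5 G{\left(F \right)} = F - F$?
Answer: $\frac{1}{14122} \approx 7.0811 \cdot 10^{-5}$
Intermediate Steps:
$G{\left(F \right)} = 0$ ($G{\left(F \right)} = - \frac{F - F}{5} = \left(- \frac{1}{5}\right) 0 = 0$)
$w = 10$ ($w = \left(-2\right) \left(-5\right) = 10$)
$V = 14122$ ($V = 122 + 140 \left(10 + 0\right)^{2} = 122 + 140 \cdot 10^{2} = 122 + 140 \cdot 100 = 122 + 14000 = 14122$)
$\frac{1}{V} = \frac{1}{14122}$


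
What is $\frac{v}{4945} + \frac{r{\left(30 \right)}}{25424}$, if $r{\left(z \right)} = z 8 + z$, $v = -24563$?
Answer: $- \frac{311577281}{62860840} \approx -4.9566$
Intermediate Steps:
$r{\left(z \right)} = 9 z$ ($r{\left(z \right)} = 8 z + z = 9 z$)
$\frac{v}{4945} + \frac{r{\left(30 \right)}}{25424} = - \frac{24563}{4945} + \frac{9 \cdot 30}{25424} = \left(-24563\right) \frac{1}{4945} + 270 \cdot \frac{1}{25424} = - \frac{24563}{4945} + \frac{135}{12712} = - \frac{311577281}{62860840}$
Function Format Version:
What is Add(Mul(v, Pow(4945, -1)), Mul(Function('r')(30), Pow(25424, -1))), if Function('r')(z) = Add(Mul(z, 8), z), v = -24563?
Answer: Rational(-311577281, 62860840) ≈ -4.9566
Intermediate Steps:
Function('r')(z) = Mul(9, z) (Function('r')(z) = Add(Mul(8, z), z) = Mul(9, z))
Add(Mul(v, Pow(4945, -1)), Mul(Function('r')(30), Pow(25424, -1))) = Add(Mul(-24563, Pow(4945, -1)), Mul(Mul(9, 30), Pow(25424, -1))) = Add(Mul(-24563, Rational(1, 4945)), Mul(270, Rational(1, 25424))) = Add(Rational(-24563, 4945), Rational(135, 12712)) = Rational(-311577281, 62860840)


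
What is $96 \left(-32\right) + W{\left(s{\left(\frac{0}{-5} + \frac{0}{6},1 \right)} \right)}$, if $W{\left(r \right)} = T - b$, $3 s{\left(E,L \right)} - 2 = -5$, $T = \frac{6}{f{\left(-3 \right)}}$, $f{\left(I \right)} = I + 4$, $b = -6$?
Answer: $-3060$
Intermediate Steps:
$f{\left(I \right)} = 4 + I$
$T = 6$ ($T = \frac{6}{4 - 3} = \frac{6}{1} = 6 \cdot 1 = 6$)
$s{\left(E,L \right)} = -1$ ($s{\left(E,L \right)} = \frac{2}{3} + \frac{1}{3} \left(-5\right) = \frac{2}{3} - \frac{5}{3} = -1$)
$W{\left(r \right)} = 12$ ($W{\left(r \right)} = 6 - -6 = 6 + 6 = 12$)
$96 \left(-32\right) + W{\left(s{\left(\frac{0}{-5} + \frac{0}{6},1 \right)} \right)} = 96 \left(-32\right) + 12 = -3072 + 12 = -3060$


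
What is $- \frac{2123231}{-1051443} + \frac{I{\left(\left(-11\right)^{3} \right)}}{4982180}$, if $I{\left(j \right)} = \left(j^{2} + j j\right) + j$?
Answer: $\frac{14302310377993}{5238478285740} \approx 2.7302$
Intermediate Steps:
$I{\left(j \right)} = j + 2 j^{2}$ ($I{\left(j \right)} = \left(j^{2} + j^{2}\right) + j = 2 j^{2} + j = j + 2 j^{2}$)
$- \frac{2123231}{-1051443} + \frac{I{\left(\left(-11\right)^{3} \right)}}{4982180} = - \frac{2123231}{-1051443} + \frac{\left(-11\right)^{3} \left(1 + 2 \left(-11\right)^{3}\right)}{4982180} = \left(-2123231\right) \left(- \frac{1}{1051443}\right) + - 1331 \left(1 + 2 \left(-1331\right)\right) \frac{1}{4982180} = \frac{2123231}{1051443} + - 1331 \left(1 - 2662\right) \frac{1}{4982180} = \frac{2123231}{1051443} + \left(-1331\right) \left(-2661\right) \frac{1}{4982180} = \frac{2123231}{1051443} + 3541791 \cdot \frac{1}{4982180} = \frac{2123231}{1051443} + \frac{3541791}{4982180} = \frac{14302310377993}{5238478285740}$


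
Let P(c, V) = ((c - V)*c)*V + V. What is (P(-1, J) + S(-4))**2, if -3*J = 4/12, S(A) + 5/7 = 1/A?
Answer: 7091569/5143824 ≈ 1.3787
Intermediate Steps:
S(A) = -5/7 + 1/A
J = -1/9 (J = -4/(3*12) = -1/3*1/3 = -1/9 ≈ -0.11111)
P(c, V) = V + V*c*(c - V) (P(c, V) = (c*(c - V))*V + V = V*c*(c - V) + V = V + V*c*(c - V))
(P(-1, J) + S(-4))**2 = (-(1 + (-1)**2 - 1*(-1/9)*(-1))/9 + (-5/7 + 1/(-4)))**2 = (-(1 + 1 - 1/9)/9 + (-5/7 - 1/4))**2 = (-1/9*17/9 - 27/28)**2 = (-17/81 - 27/28)**2 = (-2663/2268)**2 = 7091569/5143824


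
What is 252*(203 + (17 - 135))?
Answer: 21420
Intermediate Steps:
252*(203 + (17 - 135)) = 252*(203 - 118) = 252*85 = 21420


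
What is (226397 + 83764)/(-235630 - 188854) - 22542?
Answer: -9569028489/424484 ≈ -22543.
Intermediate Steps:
(226397 + 83764)/(-235630 - 188854) - 22542 = 310161/(-424484) - 22542 = 310161*(-1/424484) - 22542 = -310161/424484 - 22542 = -9569028489/424484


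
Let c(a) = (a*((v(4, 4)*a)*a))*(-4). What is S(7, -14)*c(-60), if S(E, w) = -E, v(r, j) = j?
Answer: -24192000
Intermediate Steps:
c(a) = -16*a**3 (c(a) = (a*((4*a)*a))*(-4) = (a*(4*a**2))*(-4) = (4*a**3)*(-4) = -16*a**3)
S(7, -14)*c(-60) = (-1*7)*(-16*(-60)**3) = -(-112)*(-216000) = -7*3456000 = -24192000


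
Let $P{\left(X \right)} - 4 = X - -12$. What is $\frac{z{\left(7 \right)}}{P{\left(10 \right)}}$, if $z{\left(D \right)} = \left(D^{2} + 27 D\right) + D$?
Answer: $\frac{245}{26} \approx 9.4231$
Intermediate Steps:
$P{\left(X \right)} = 16 + X$ ($P{\left(X \right)} = 4 + \left(X - -12\right) = 4 + \left(X + 12\right) = 4 + \left(12 + X\right) = 16 + X$)
$z{\left(D \right)} = D^{2} + 28 D$
$\frac{z{\left(7 \right)}}{P{\left(10 \right)}} = \frac{7 \left(28 + 7\right)}{16 + 10} = \frac{7 \cdot 35}{26} = 245 \cdot \frac{1}{26} = \frac{245}{26}$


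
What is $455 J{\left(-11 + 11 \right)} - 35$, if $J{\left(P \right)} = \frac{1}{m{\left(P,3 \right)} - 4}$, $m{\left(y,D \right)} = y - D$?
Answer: $-100$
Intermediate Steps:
$J{\left(P \right)} = \frac{1}{-7 + P}$ ($J{\left(P \right)} = \frac{1}{\left(P - 3\right) - 4} = \frac{1}{\left(-3 + P\right) - 4} = \frac{1}{-7 + P}$)
$455 J{\left(-11 + 11 \right)} - 35 = \frac{455}{-7 + \left(-11 + 11\right)} - 35 = \frac{455}{-7 + 0} - 35 = \frac{455}{-7} - 35 = 455 \left(- \frac{1}{7}\right) - 35 = -65 - 35 = -100$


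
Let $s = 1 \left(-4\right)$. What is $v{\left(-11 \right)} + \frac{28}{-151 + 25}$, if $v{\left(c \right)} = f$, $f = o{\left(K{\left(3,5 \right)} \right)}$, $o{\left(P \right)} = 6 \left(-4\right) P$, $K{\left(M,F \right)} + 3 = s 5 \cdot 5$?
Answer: $\frac{22246}{9} \approx 2471.8$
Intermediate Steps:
$s = -4$
$K{\left(M,F \right)} = -103$ ($K{\left(M,F \right)} = -3 + \left(-4\right) 5 \cdot 5 = -3 - 100 = -103$)
$o{\left(P \right)} = - 24 P$
$f = 2472$ ($f = \left(-24\right) \left(-103\right) = 2472$)
$v{\left(c \right)} = 2472$
$v{\left(-11 \right)} + \frac{28}{-151 + 25} = 2472 + \frac{28}{-151 + 25} = 2472 + \frac{28}{-126} = 2472 + 28 \left(- \frac{1}{126}\right) = 2472 - \frac{2}{9} = \frac{22246}{9}$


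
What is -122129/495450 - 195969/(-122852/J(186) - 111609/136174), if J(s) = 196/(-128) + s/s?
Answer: -290145660906561107/265231253379547350 ≈ -1.0939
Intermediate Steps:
J(s) = -17/32 (J(s) = 196*(-1/128) + 1 = -49/32 + 1 = -17/32)
-122129/495450 - 195969/(-122852/J(186) - 111609/136174) = -122129/495450 - 195969/(-122852/(-17/32) - 111609/136174) = -122129*1/495450 - 195969/(-122852*(-32/17) - 111609*1/136174) = -122129/495450 - 195969/(3931264/17 - 111609/136174) = -122129/495450 - 195969/535334046583/2314958 = -122129/495450 - 195969*2314958/535334046583 = -122129/495450 - 453660004302/535334046583 = -290145660906561107/265231253379547350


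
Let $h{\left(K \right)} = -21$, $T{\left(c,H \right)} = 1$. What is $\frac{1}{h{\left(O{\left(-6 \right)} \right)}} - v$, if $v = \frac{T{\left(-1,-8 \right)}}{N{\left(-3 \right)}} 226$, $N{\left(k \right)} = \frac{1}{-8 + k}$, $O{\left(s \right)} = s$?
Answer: $\frac{52205}{21} \approx 2486.0$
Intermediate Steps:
$v = -2486$ ($v = 1 \frac{1}{\frac{1}{-8 - 3}} \cdot 226 = 1 \frac{1}{\frac{1}{-11}} \cdot 226 = 1 \frac{1}{- \frac{1}{11}} \cdot 226 = 1 \left(-11\right) 226 = \left(-11\right) 226 = -2486$)
$\frac{1}{h{\left(O{\left(-6 \right)} \right)}} - v = \frac{1}{-21} - -2486 = - \frac{1}{21} + 2486 = \frac{52205}{21}$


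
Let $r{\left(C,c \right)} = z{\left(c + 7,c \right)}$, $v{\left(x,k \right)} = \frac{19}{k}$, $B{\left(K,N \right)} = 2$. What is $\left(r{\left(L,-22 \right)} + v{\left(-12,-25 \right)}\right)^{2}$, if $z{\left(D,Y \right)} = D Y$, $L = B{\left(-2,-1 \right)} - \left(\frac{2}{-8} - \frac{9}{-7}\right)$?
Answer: $\frac{67749361}{625} \approx 1.084 \cdot 10^{5}$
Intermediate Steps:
$L = \frac{27}{28}$ ($L = 2 - \left(\frac{2}{-8} - \frac{9}{-7}\right) = 2 - \left(2 \left(- \frac{1}{8}\right) - - \frac{9}{7}\right) = 2 - \left(- \frac{1}{4} + \frac{9}{7}\right) = 2 - \frac{29}{28} = \frac{27}{28} \approx 0.96429$)
$r{\left(C,c \right)} = c \left(7 + c\right)$ ($r{\left(C,c \right)} = \left(c + 7\right) c = \left(7 + c\right) c = c \left(7 + c\right)$)
$\left(r{\left(L,-22 \right)} + v{\left(-12,-25 \right)}\right)^{2} = \left(- 22 \left(7 - 22\right) + \frac{19}{-25}\right)^{2} = \left(\left(-22\right) \left(-15\right) + 19 \left(- \frac{1}{25}\right)\right)^{2} = \left(330 - \frac{19}{25}\right)^{2} = \left(\frac{8231}{25}\right)^{2} = \frac{67749361}{625}$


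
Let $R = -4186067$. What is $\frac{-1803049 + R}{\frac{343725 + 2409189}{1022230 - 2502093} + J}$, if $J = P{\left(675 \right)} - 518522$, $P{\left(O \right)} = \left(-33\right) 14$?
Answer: $\frac{4431535585554}{384013986053} \approx 11.54$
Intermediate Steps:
$P{\left(O \right)} = -462$
$J = -518984$ ($J = -462 - 518522 = -518984$)
$\frac{-1803049 + R}{\frac{343725 + 2409189}{1022230 - 2502093} + J} = \frac{-1803049 - 4186067}{\frac{343725 + 2409189}{1022230 - 2502093} - 518984} = - \frac{5989116}{\frac{2752914}{-1479863} - 518984} = - \frac{5989116}{2752914 \left(- \frac{1}{1479863}\right) - 518984} = - \frac{5989116}{- \frac{2752914}{1479863} - 518984} = - \frac{5989116}{- \frac{768027972106}{1479863}} = \left(-5989116\right) \left(- \frac{1479863}{768027972106}\right) = \frac{4431535585554}{384013986053}$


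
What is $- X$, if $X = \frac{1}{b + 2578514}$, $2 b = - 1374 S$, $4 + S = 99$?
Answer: $- \frac{1}{2513249} \approx -3.9789 \cdot 10^{-7}$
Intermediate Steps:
$S = 95$ ($S = -4 + 99 = 95$)
$b = -65265$ ($b = \frac{\left(-1374\right) 95}{2} = \frac{1}{2} \left(-130530\right) = -65265$)
$X = \frac{1}{2513249}$ ($X = \frac{1}{-65265 + 2578514} = \frac{1}{2513249} \approx 3.9789 \cdot 10^{-7}$)
$- X = \left(-1\right) \frac{1}{2513249} = - \frac{1}{2513249}$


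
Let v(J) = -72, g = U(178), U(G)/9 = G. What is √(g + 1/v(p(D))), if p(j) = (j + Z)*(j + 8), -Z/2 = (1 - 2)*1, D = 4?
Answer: √230686/12 ≈ 40.025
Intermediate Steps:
U(G) = 9*G
g = 1602 (g = 9*178 = 1602)
Z = 2 (Z = -2*(1 - 2) = -(-2) = -2*(-1) = 2)
p(j) = (2 + j)*(8 + j) (p(j) = (j + 2)*(j + 8) = (2 + j)*(8 + j))
√(g + 1/v(p(D))) = √(1602 + 1/(-72)) = √(1602 - 1/72) = √(115343/72) = √230686/12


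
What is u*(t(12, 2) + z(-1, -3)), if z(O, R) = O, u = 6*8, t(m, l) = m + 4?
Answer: 720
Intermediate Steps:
t(m, l) = 4 + m
u = 48
u*(t(12, 2) + z(-1, -3)) = 48*((4 + 12) - 1) = 48*(16 - 1) = 48*15 = 720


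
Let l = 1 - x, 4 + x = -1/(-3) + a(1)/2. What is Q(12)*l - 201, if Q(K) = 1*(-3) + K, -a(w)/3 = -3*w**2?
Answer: -399/2 ≈ -199.50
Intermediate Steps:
a(w) = 9*w**2 (a(w) = -(-9)*w**2 = 9*w**2)
x = 5/6 (x = -4 + (-1/(-3) + (9*1**2)/2) = -4 + (-1*(-1/3) + (9*1)*(1/2)) = -4 + (1/3 + 9*(1/2)) = -4 + (1/3 + 9/2) = -4 + 29/6 = 5/6 ≈ 0.83333)
Q(K) = -3 + K
l = 1/6 (l = 1 - 1*5/6 = 1 - 5/6 = 1/6 ≈ 0.16667)
Q(12)*l - 201 = (-3 + 12)*(1/6) - 201 = 9*(1/6) - 201 = 3/2 - 201 = -399/2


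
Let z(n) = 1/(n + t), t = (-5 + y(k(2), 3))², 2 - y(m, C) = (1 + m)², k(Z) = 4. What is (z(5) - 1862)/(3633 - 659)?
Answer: -1469117/2346486 ≈ -0.62609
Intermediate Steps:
y(m, C) = 2 - (1 + m)²
t = 784 (t = (-5 + (2 - (1 + 4)²))² = (-5 + (2 - 1*5²))² = (-5 + (2 - 1*25))² = (-5 + (2 - 25))² = (-5 - 23)² = (-28)² = 784)
z(n) = 1/(784 + n) (z(n) = 1/(n + 784) = 1/(784 + n))
(z(5) - 1862)/(3633 - 659) = (1/(784 + 5) - 1862)/(3633 - 659) = (1/789 - 1862)/2974 = (1/789 - 1862)*(1/2974) = -1469117/789*1/2974 = -1469117/2346486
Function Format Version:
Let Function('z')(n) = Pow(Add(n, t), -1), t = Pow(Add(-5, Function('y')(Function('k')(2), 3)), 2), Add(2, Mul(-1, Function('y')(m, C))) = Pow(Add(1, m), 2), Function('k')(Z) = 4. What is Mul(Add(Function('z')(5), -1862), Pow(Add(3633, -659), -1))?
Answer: Rational(-1469117, 2346486) ≈ -0.62609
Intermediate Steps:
Function('y')(m, C) = Add(2, Mul(-1, Pow(Add(1, m), 2)))
t = 784 (t = Pow(Add(-5, Add(2, Mul(-1, Pow(Add(1, 4), 2)))), 2) = Pow(Add(-5, Add(2, Mul(-1, Pow(5, 2)))), 2) = Pow(Add(-5, Add(2, Mul(-1, 25))), 2) = Pow(Add(-5, Add(2, -25)), 2) = Pow(Add(-5, -23), 2) = Pow(-28, 2) = 784)
Function('z')(n) = Pow(Add(784, n), -1) (Function('z')(n) = Pow(Add(n, 784), -1) = Pow(Add(784, n), -1))
Mul(Add(Function('z')(5), -1862), Pow(Add(3633, -659), -1)) = Mul(Add(Pow(Add(784, 5), -1), -1862), Pow(Add(3633, -659), -1)) = Mul(Add(Pow(789, -1), -1862), Pow(2974, -1)) = Mul(Add(Rational(1, 789), -1862), Rational(1, 2974)) = Mul(Rational(-1469117, 789), Rational(1, 2974)) = Rational(-1469117, 2346486)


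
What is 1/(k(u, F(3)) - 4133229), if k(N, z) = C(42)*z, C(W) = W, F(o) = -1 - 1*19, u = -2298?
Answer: -1/4134069 ≈ -2.4189e-7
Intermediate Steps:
F(o) = -20 (F(o) = -1 - 19 = -20)
k(N, z) = 42*z
1/(k(u, F(3)) - 4133229) = 1/(42*(-20) - 4133229) = 1/(-840 - 4133229) = 1/(-4134069) = -1/4134069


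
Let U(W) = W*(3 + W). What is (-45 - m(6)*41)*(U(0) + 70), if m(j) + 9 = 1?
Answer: 19810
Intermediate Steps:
m(j) = -8 (m(j) = -9 + 1 = -8)
(-45 - m(6)*41)*(U(0) + 70) = (-45 - (-8)*41)*(0*(3 + 0) + 70) = (-45 - 1*(-328))*(0*3 + 70) = (-45 + 328)*(0 + 70) = 283*70 = 19810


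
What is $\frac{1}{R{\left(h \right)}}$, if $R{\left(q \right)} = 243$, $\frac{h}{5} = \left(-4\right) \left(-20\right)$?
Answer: $\frac{1}{243} \approx 0.0041152$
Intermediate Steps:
$h = 400$ ($h = 5 \left(\left(-4\right) \left(-20\right)\right) = 5 \cdot 80 = 400$)
$\frac{1}{R{\left(h \right)}} = \frac{1}{243}$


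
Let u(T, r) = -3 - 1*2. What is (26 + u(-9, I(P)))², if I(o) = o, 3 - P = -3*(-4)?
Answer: 441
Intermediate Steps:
P = -9 (P = 3 - (-3)*(-4) = 3 - 1*12 = 3 - 12 = -9)
u(T, r) = -5 (u(T, r) = -3 - 2 = -5)
(26 + u(-9, I(P)))² = (26 - 5)² = 21² = 441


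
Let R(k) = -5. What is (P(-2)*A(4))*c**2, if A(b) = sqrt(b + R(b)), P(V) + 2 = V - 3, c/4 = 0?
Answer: 0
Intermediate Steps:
c = 0 (c = 4*0 = 0)
P(V) = -5 + V (P(V) = -2 + (V - 3) = -2 + (-3 + V) = -5 + V)
A(b) = sqrt(-5 + b) (A(b) = sqrt(b - 5) = sqrt(-5 + b))
(P(-2)*A(4))*c**2 = ((-5 - 2)*sqrt(-5 + 4))*0**2 = -7*I*0 = 0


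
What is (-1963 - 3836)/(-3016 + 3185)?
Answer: -5799/169 ≈ -34.314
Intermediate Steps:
(-1963 - 3836)/(-3016 + 3185) = -5799/169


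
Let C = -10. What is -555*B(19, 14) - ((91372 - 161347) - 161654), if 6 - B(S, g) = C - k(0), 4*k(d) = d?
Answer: 222749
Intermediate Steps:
k(d) = d/4
B(S, g) = 16 (B(S, g) = 6 - (-10 - 0/4) = 6 - (-10 - 1*0) = 6 - (-10 + 0) = 6 - 1*(-10) = 6 + 10 = 16)
-555*B(19, 14) - ((91372 - 161347) - 161654) = -555*16 - ((91372 - 161347) - 161654) = -8880 - (-69975 - 161654) = -8880 - 1*(-231629) = -8880 + 231629 = 222749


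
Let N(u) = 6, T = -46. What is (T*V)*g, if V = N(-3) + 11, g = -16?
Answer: 12512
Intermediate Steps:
V = 17 (V = 6 + 11 = 17)
(T*V)*g = -46*17*(-16) = -782*(-16) = 12512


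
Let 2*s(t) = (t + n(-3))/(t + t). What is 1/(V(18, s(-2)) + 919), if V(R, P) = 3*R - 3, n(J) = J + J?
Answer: 1/970 ≈ 0.0010309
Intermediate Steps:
n(J) = 2*J
s(t) = (-6 + t)/(4*t) (s(t) = ((t + 2*(-3))/(t + t))/2 = ((t - 6)/((2*t)))/2 = ((-6 + t)*(1/(2*t)))/2 = ((-6 + t)/(2*t))/2 = (-6 + t)/(4*t))
V(R, P) = -3 + 3*R
1/(V(18, s(-2)) + 919) = 1/((-3 + 3*18) + 919) = 1/((-3 + 54) + 919) = 1/(51 + 919) = 1/970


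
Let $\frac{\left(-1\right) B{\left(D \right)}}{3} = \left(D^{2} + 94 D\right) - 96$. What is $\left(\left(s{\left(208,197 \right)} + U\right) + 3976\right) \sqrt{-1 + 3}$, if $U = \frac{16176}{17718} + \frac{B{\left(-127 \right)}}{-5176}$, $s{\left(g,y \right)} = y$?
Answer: $\frac{63833402045 \sqrt{2}}{15284728} \approx 5906.2$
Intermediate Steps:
$B{\left(D \right)} = 288 - 282 D - 3 D^{2}$ ($B{\left(D \right)} = - 3 \left(\left(D^{2} + 94 D\right) - 96\right) = - 3 \left(-96 + D^{2} + 94 D\right) = 288 - 282 D - 3 D^{2}$)
$U = \frac{50232101}{15284728}$ ($U = \frac{16176}{17718} + \frac{288 - -35814 - 3 \left(-127\right)^{2}}{-5176} = 16176 \cdot \frac{1}{17718} + \left(288 + 35814 - 48387\right) \left(- \frac{1}{5176}\right) = \frac{2696}{2953} + \left(288 + 35814 - 48387\right) \left(- \frac{1}{5176}\right) = \frac{2696}{2953} - - \frac{12285}{5176} = \frac{2696}{2953} + \frac{12285}{5176} = \frac{50232101}{15284728} \approx 3.2864$)
$\left(\left(s{\left(208,197 \right)} + U\right) + 3976\right) \sqrt{-1 + 3} = \left(\left(197 + \frac{50232101}{15284728}\right) + 3976\right) \sqrt{-1 + 3} = \left(\frac{3061323517}{15284728} + 3976\right) \sqrt{2} = \frac{63833402045 \sqrt{2}}{15284728}$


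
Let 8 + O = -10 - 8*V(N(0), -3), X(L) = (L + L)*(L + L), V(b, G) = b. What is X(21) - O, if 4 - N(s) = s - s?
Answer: 1814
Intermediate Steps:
N(s) = 4 (N(s) = 4 - (s - s) = 4 - 1*0 = 4 + 0 = 4)
X(L) = 4*L² (X(L) = (2*L)*(2*L) = 4*L²)
O = -50 (O = -8 + (-10 - 8*4) = -8 + (-10 - 32) = -8 - 42 = -50)
X(21) - O = 4*21² - 1*(-50) = 4*441 + 50 = 1764 + 50 = 1814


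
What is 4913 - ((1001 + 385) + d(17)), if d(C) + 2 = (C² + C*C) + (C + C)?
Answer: 2917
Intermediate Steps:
d(C) = -2 + 2*C + 2*C² (d(C) = -2 + ((C² + C*C) + (C + C)) = -2 + ((C² + C²) + 2*C) = -2 + (2*C² + 2*C) = -2 + (2*C + 2*C²) = -2 + 2*C + 2*C²)
4913 - ((1001 + 385) + d(17)) = 4913 - ((1001 + 385) + (-2 + 2*17 + 2*17²)) = 4913 - (1386 + (-2 + 34 + 2*289)) = 4913 - (1386 + (-2 + 34 + 578)) = 4913 - (1386 + 610) = 4913 - 1*1996 = 4913 - 1996 = 2917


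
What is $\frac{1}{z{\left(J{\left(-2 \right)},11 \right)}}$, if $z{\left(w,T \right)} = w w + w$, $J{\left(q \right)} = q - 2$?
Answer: $\frac{1}{12} \approx 0.083333$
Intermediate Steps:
$J{\left(q \right)} = -2 + q$ ($J{\left(q \right)} = q - 2 = -2 + q$)
$z{\left(w,T \right)} = w + w^{2}$ ($z{\left(w,T \right)} = w^{2} + w = w + w^{2}$)
$\frac{1}{z{\left(J{\left(-2 \right)},11 \right)}} = \frac{1}{\left(-2 - 2\right) \left(1 - 4\right)} = \frac{1}{\left(-4\right) \left(1 - 4\right)} = \frac{1}{\left(-4\right) \left(-3\right)} = \frac{1}{12}$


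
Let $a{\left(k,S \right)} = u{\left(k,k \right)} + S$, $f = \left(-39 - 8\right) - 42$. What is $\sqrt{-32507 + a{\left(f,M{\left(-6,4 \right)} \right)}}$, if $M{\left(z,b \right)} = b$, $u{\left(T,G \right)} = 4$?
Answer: $3 i \sqrt{3611} \approx 180.27 i$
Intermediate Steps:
$f = -89$ ($f = \left(-39 + \left(-35 + 27\right)\right) - 42 = \left(-39 - 8\right) - 42 = -47 - 42 = -89$)
$a{\left(k,S \right)} = 4 + S$
$\sqrt{-32507 + a{\left(f,M{\left(-6,4 \right)} \right)}} = \sqrt{-32507 + \left(4 + 4\right)} = \sqrt{-32507 + 8} = \sqrt{-32499} = 3 i \sqrt{3611}$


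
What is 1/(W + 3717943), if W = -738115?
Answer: 1/2979828 ≈ 3.3559e-7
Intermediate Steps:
1/(W + 3717943) = 1/(-738115 + 3717943) = 1/2979828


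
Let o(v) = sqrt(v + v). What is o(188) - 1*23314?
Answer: -23314 + 2*sqrt(94) ≈ -23295.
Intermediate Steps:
o(v) = sqrt(2)*sqrt(v) (o(v) = sqrt(2*v) = sqrt(2)*sqrt(v))
o(188) - 1*23314 = sqrt(2)*sqrt(188) - 1*23314 = sqrt(2)*(2*sqrt(47)) - 23314 = 2*sqrt(94) - 23314 = -23314 + 2*sqrt(94)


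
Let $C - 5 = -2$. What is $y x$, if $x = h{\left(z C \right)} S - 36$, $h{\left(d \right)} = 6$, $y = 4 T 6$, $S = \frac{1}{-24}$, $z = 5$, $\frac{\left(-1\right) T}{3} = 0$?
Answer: $0$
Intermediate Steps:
$T = 0$ ($T = \left(-3\right) 0 = 0$)
$C = 3$ ($C = 5 - 2 = 3$)
$S = - \frac{1}{24} \approx -0.041667$
$y = 0$ ($y = 4 \cdot 0 \cdot 6 = 0 \cdot 6 = 0$)
$x = - \frac{145}{4}$ ($x = 6 \left(- \frac{1}{24}\right) - 36 = - \frac{1}{4} - 36 = - \frac{145}{4} \approx -36.25$)
$y x = 0 \left(- \frac{145}{4}\right) = 0$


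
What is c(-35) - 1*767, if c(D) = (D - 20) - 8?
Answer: -830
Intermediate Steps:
c(D) = -28 + D (c(D) = (-20 + D) - 8 = -28 + D)
c(-35) - 1*767 = (-28 - 35) - 1*767 = -63 - 767 = -830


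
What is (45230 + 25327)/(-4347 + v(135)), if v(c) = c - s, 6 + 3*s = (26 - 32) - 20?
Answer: -211671/12604 ≈ -16.794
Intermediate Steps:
s = -32/3 (s = -2 + ((26 - 32) - 20)/3 = -2 + (-6 - 20)/3 = -2 + (1/3)*(-26) = -2 - 26/3 = -32/3 ≈ -10.667)
v(c) = 32/3 + c (v(c) = c - 1*(-32/3) = c + 32/3 = 32/3 + c)
(45230 + 25327)/(-4347 + v(135)) = (45230 + 25327)/(-4347 + (32/3 + 135)) = 70557/(-4347 + 437/3) = 70557/(-12604/3) = 70557*(-3/12604) = -211671/12604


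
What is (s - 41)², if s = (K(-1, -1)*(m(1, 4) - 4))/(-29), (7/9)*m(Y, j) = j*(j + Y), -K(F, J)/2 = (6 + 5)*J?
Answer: 136118889/41209 ≈ 3303.1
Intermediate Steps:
K(F, J) = -22*J (K(F, J) = -2*(6 + 5)*J = -22*J)
m(Y, j) = 9*j*(Y + j)/7 (m(Y, j) = 9*(j*(j + Y))/7 = 9*(j*(Y + j))/7 = 9*j*(Y + j)/7)
s = -3344/203 (s = ((-22*(-1))*((9/7)*4*(1 + 4) - 4))/(-29) = (22*((9/7)*4*5 - 4))*(-1/29) = (22*(180/7 - 4))*(-1/29) = (22*(152/7))*(-1/29) = (3344/7)*(-1/29) = -3344/203 ≈ -16.473)
(s - 41)² = (-3344/203 - 41)² = (-11667/203)² = 136118889/41209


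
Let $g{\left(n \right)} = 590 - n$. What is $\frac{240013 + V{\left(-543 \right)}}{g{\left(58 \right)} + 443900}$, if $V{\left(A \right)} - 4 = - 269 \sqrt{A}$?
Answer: $\frac{240017}{444432} - \frac{269 i \sqrt{543}}{444432} \approx 0.54005 - 0.014104 i$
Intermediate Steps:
$V{\left(A \right)} = 4 - 269 \sqrt{A}$
$\frac{240013 + V{\left(-543 \right)}}{g{\left(58 \right)} + 443900} = \frac{240013 + \left(4 - 269 \sqrt{-543}\right)}{\left(590 - 58\right) + 443900} = \frac{240013 + \left(4 - 269 i \sqrt{543}\right)}{\left(590 - 58\right) + 443900} = \frac{240013 + \left(4 - 269 i \sqrt{543}\right)}{532 + 443900} = \frac{240017 - 269 i \sqrt{543}}{444432} = \left(240017 - 269 i \sqrt{543}\right) \frac{1}{444432} = \frac{240017}{444432} - \frac{269 i \sqrt{543}}{444432}$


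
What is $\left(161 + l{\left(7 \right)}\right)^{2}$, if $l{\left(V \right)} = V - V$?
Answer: $25921$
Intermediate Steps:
$l{\left(V \right)} = 0$
$\left(161 + l{\left(7 \right)}\right)^{2} = \left(161 + 0\right)^{2} = 161^{2} = 25921$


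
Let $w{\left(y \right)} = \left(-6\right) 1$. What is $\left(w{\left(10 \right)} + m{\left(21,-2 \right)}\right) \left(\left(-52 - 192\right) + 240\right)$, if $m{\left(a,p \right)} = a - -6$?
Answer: $-84$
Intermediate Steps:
$m{\left(a,p \right)} = 6 + a$ ($m{\left(a,p \right)} = a + 6 = 6 + a$)
$w{\left(y \right)} = -6$
$\left(w{\left(10 \right)} + m{\left(21,-2 \right)}\right) \left(\left(-52 - 192\right) + 240\right) = \left(-6 + \left(6 + 21\right)\right) \left(\left(-52 - 192\right) + 240\right) = \left(-6 + 27\right) \left(-244 + 240\right) = 21 \left(-4\right) = -84$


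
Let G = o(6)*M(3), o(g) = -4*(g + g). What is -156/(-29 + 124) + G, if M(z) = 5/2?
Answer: -11556/95 ≈ -121.64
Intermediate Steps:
M(z) = 5/2 (M(z) = 5*(1/2) = 5/2)
o(g) = -8*g
G = -120 (G = -8*6*(5/2) = -48*5/2 = -120)
-156/(-29 + 124) + G = -156/(-29 + 124) - 120 = -156/95 - 120 = -11556/95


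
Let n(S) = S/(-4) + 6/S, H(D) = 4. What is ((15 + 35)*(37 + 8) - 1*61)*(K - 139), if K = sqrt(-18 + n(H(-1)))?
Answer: -304271 + 2189*I*sqrt(70)/2 ≈ -3.0427e+5 + 9157.3*I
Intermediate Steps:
n(S) = 6/S - S/4 (n(S) = S*(-1/4) + 6/S = -S/4 + 6/S = 6/S - S/4)
K = I*sqrt(70)/2 (K = sqrt(-18 + (6/4 - 1/4*4)) = sqrt(-18 + (6*(1/4) - 1)) = sqrt(-18 + (3/2 - 1)) = sqrt(-18 + 1/2) = sqrt(-35/2) = I*sqrt(70)/2 ≈ 4.1833*I)
((15 + 35)*(37 + 8) - 1*61)*(K - 139) = ((15 + 35)*(37 + 8) - 1*61)*(I*sqrt(70)/2 - 139) = (50*45 - 61)*(-139 + I*sqrt(70)/2) = (2250 - 61)*(-139 + I*sqrt(70)/2) = 2189*(-139 + I*sqrt(70)/2) = -304271 + 2189*I*sqrt(70)/2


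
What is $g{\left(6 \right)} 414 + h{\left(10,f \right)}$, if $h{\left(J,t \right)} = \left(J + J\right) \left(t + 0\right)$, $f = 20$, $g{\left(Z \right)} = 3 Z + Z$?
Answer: $10336$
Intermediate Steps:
$g{\left(Z \right)} = 4 Z$
$h{\left(J,t \right)} = 2 J t$
$g{\left(6 \right)} 414 + h{\left(10,f \right)} = 4 \cdot 6 \cdot 414 + 2 \cdot 10 \cdot 20 = 24 \cdot 414 + 400 = 9936 + 400 = 10336$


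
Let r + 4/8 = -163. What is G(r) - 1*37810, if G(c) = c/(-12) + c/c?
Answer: -302363/8 ≈ -37795.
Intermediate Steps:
r = -327/2 (r = -1/2 - 163 = -327/2 ≈ -163.50)
G(c) = 1 - c/12 (G(c) = c*(-1/12) + 1 = -c/12 + 1 = 1 - c/12)
G(r) - 1*37810 = (1 - 1/12*(-327/2)) - 1*37810 = (1 + 109/8) - 37810 = 117/8 - 37810 = -302363/8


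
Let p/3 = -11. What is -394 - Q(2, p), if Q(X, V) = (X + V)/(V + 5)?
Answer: -11063/28 ≈ -395.11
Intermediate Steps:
p = -33 (p = 3*(-11) = -33)
Q(X, V) = (V + X)/(5 + V)
-394 - Q(2, p) = -394 - (-33 + 2)/(5 - 33) = -394 - (-31)/(-28) = -394 - (-1)*(-31)/28 = -394 - 1*31/28 = -394 - 31/28 = -11063/28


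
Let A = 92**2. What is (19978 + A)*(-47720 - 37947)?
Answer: -2436540814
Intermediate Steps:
A = 8464
(19978 + A)*(-47720 - 37947) = (19978 + 8464)*(-47720 - 37947) = 28442*(-85667) = -2436540814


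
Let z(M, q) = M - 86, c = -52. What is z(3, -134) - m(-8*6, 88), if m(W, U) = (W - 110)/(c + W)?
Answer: -4229/50 ≈ -84.580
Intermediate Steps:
m(W, U) = (-110 + W)/(-52 + W) (m(W, U) = (W - 110)/(-52 + W) = (-110 + W)/(-52 + W))
z(M, q) = -86 + M
z(3, -134) - m(-8*6, 88) = (-86 + 3) - (-110 - 8*6)/(-52 - 8*6) = -83 - (-110 - 48)/(-52 - 48) = -83 - (-158)/(-100) = -83 - (-1)*(-158)/100 = -83 - 1*79/50 = -83 - 79/50 = -4229/50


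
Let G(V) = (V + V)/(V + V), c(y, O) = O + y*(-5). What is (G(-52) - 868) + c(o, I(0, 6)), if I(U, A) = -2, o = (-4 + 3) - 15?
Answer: -789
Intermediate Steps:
o = -16 (o = -1 - 15 = -16)
c(y, O) = O - 5*y
G(V) = 1 (G(V) = (2*V)/((2*V)) = (2*V)*(1/(2*V)) = 1)
(G(-52) - 868) + c(o, I(0, 6)) = (1 - 868) + (-2 - 5*(-16)) = -867 + (-2 + 80) = -867 + 78 = -789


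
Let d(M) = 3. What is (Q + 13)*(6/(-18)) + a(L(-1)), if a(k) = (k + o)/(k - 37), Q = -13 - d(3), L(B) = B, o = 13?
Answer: 13/19 ≈ 0.68421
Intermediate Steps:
Q = -16 (Q = -13 - 1*3 = -13 - 3 = -16)
a(k) = (13 + k)/(-37 + k) (a(k) = (k + 13)/(k - 37) = (13 + k)/(-37 + k))
(Q + 13)*(6/(-18)) + a(L(-1)) = (-16 + 13)*(6/(-18)) + (13 - 1)/(-37 - 1) = -18*(-1)/18 + 12/(-38) = -3*(-⅓) - 1/38*12 = 1 - 6/19 = 13/19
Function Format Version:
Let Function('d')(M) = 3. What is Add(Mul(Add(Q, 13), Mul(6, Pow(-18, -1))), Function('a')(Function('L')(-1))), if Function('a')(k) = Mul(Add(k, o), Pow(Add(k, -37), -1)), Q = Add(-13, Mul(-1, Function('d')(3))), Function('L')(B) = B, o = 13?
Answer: Rational(13, 19) ≈ 0.68421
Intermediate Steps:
Q = -16 (Q = Add(-13, Mul(-1, 3)) = Add(-13, -3) = -16)
Function('a')(k) = Mul(Pow(Add(-37, k), -1), Add(13, k)) (Function('a')(k) = Mul(Add(k, 13), Pow(Add(k, -37), -1)) = Mul(Add(13, k), Pow(Add(-37, k), -1)) = Mul(Pow(Add(-37, k), -1), Add(13, k)))
Add(Mul(Add(Q, 13), Mul(6, Pow(-18, -1))), Function('a')(Function('L')(-1))) = Add(Mul(Add(-16, 13), Mul(6, Pow(-18, -1))), Mul(Pow(Add(-37, -1), -1), Add(13, -1))) = Add(Mul(-3, Mul(6, Rational(-1, 18))), Mul(Pow(-38, -1), 12)) = Add(Mul(-3, Rational(-1, 3)), Mul(Rational(-1, 38), 12)) = Add(1, Rational(-6, 19)) = Rational(13, 19)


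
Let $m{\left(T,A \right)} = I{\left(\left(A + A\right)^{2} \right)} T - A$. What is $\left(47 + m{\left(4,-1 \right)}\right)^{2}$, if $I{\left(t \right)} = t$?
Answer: $4096$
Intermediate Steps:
$m{\left(T,A \right)} = - A + 4 T A^{2}$ ($m{\left(T,A \right)} = \left(A + A\right)^{2} T - A = \left(2 A\right)^{2} T - A = 4 A^{2} T - A = 4 T A^{2} - A = - A + 4 T A^{2}$)
$\left(47 + m{\left(4,-1 \right)}\right)^{2} = \left(47 - \left(-1 + 4 \left(-1\right) 4\right)\right)^{2} = \left(47 - \left(-1 - 16\right)\right)^{2} = \left(47 - -17\right)^{2} = \left(47 + 17\right)^{2} = 64^{2} = 4096$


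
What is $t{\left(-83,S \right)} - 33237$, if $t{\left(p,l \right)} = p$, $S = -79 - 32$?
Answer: $-33320$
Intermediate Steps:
$S = -111$
$t{\left(-83,S \right)} - 33237 = -83 - 33237 = -33320$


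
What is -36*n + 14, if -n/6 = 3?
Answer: 662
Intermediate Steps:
n = -18 (n = -6*3 = -18)
-36*n + 14 = -36*(-18) + 14 = 648 + 14 = 662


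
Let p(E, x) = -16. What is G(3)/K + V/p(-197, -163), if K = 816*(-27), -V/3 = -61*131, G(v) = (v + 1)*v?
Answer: -11003611/7344 ≈ -1498.3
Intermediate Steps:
G(v) = v*(1 + v) (G(v) = (1 + v)*v = v*(1 + v))
V = 23973 (V = -(-183)*131 = -3*(-7991) = 23973)
K = -22032
G(3)/K + V/p(-197, -163) = (3*(1 + 3))/(-22032) + 23973/(-16) = (3*4)*(-1/22032) + 23973*(-1/16) = 12*(-1/22032) - 23973/16 = -1/1836 - 23973/16 = -11003611/7344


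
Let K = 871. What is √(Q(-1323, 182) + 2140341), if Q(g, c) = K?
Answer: 2*√535303 ≈ 1463.3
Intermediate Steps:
Q(g, c) = 871
√(Q(-1323, 182) + 2140341) = √(871 + 2140341) = √2141212 = 2*√535303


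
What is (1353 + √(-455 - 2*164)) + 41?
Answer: 1394 + 3*I*√87 ≈ 1394.0 + 27.982*I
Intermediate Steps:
(1353 + √(-455 - 2*164)) + 41 = (1353 + √(-455 - 328)) + 41 = (1353 + √(-783)) + 41 = (1353 + 3*I*√87) + 41 = 1394 + 3*I*√87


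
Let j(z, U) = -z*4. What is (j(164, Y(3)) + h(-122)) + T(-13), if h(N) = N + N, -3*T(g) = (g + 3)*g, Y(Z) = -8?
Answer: -2830/3 ≈ -943.33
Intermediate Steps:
T(g) = -g*(3 + g)/3 (T(g) = -(g + 3)*g/3 = -(3 + g)*g/3 = -g*(3 + g)/3)
h(N) = 2*N
j(z, U) = -4*z
(j(164, Y(3)) + h(-122)) + T(-13) = (-4*164 + 2*(-122)) - 1/3*(-13)*(3 - 13) = (-656 - 244) - 1/3*(-13)*(-10) = -900 - 130/3 = -2830/3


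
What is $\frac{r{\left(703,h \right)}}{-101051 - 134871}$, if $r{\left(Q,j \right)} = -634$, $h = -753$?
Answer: $\frac{317}{117961} \approx 0.0026873$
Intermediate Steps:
$\frac{r{\left(703,h \right)}}{-101051 - 134871} = - \frac{634}{-101051 - 134871} = - \frac{634}{-235922} = \left(-634\right) \left(- \frac{1}{235922}\right) = \frac{317}{117961}$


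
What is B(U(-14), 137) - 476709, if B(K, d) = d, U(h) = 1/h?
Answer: -476572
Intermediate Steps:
B(U(-14), 137) - 476709 = 137 - 476709 = -476572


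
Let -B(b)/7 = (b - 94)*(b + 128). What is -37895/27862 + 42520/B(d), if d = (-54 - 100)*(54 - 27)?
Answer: -106929657/78598702 ≈ -1.3605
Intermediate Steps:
d = -4158 (d = -154*27 = -4158)
B(b) = -7*(-94 + b)*(128 + b) (B(b) = -7*(b - 94)*(b + 128) = -7*(-94 + b)*(128 + b))
-37895/27862 + 42520/B(d) = -37895/27862 + 42520/(84224 - 238*(-4158) - 7*(-4158)²) = -37895*1/27862 + 42520/(84224 + 989604 - 7*17288964) = -37895/27862 + 42520/(84224 + 989604 - 121022748) = -37895/27862 + 42520/(-119948920) = -37895/27862 + 42520*(-1/119948920) = -37895/27862 - 1/2821 = -106929657/78598702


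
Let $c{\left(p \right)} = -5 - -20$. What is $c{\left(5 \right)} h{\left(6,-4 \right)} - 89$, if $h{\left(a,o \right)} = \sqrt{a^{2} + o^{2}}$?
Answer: $-89 + 30 \sqrt{13} \approx 19.167$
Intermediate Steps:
$c{\left(p \right)} = 15$ ($c{\left(p \right)} = -5 + 20 = 15$)
$c{\left(5 \right)} h{\left(6,-4 \right)} - 89 = 15 \sqrt{6^{2} + \left(-4\right)^{2}} - 89 = 15 \sqrt{36 + 16} - 89 = 15 \sqrt{52} - 89 = 15 \cdot 2 \sqrt{13} - 89 = 30 \sqrt{13} - 89 = -89 + 30 \sqrt{13}$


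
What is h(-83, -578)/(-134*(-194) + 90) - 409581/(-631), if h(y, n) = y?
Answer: 10684277593/16460266 ≈ 649.09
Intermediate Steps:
h(-83, -578)/(-134*(-194) + 90) - 409581/(-631) = -83/(-134*(-194) + 90) - 409581/(-631) = -83/(25996 + 90) - 409581*(-1/631) = -83/26086 + 409581/631 = 10684277593/16460266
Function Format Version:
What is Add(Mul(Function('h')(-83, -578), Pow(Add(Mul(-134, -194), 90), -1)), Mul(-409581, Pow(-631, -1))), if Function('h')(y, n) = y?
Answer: Rational(10684277593, 16460266) ≈ 649.09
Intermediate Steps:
Add(Mul(Function('h')(-83, -578), Pow(Add(Mul(-134, -194), 90), -1)), Mul(-409581, Pow(-631, -1))) = Add(Mul(-83, Pow(Add(Mul(-134, -194), 90), -1)), Mul(-409581, Pow(-631, -1))) = Add(Mul(-83, Pow(Add(25996, 90), -1)), Mul(-409581, Rational(-1, 631))) = Add(Mul(-83, Pow(26086, -1)), Rational(409581, 631)) = Add(Mul(-83, Rational(1, 26086)), Rational(409581, 631)) = Add(Rational(-83, 26086), Rational(409581, 631)) = Rational(10684277593, 16460266)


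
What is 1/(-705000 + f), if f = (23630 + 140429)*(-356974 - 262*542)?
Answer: -1/81862536702 ≈ -1.2216e-11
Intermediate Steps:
f = -81861831702 (f = 164059*(-356974 - 142004) = 164059*(-498978) = -81861831702)
1/(-705000 + f) = 1/(-705000 - 81861831702) = 1/(-81862536702) = -1/81862536702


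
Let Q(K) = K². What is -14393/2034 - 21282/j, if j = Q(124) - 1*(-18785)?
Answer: -178322287/23161158 ≈ -7.6992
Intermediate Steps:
j = 34161 (j = 124² - 1*(-18785) = 15376 + 18785 = 34161)
-14393/2034 - 21282/j = -14393/2034 - 21282/34161 = -14393*1/2034 - 21282*1/34161 = -14393/2034 - 7094/11387 = -178322287/23161158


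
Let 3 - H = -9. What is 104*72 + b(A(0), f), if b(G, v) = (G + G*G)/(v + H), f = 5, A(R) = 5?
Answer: 127326/17 ≈ 7489.8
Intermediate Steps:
H = 12 (H = 3 - 1*(-9) = 3 + 9 = 12)
b(G, v) = (G + G²)/(12 + v) (b(G, v) = (G + G*G)/(v + 12) = (G + G²)/(12 + v))
104*72 + b(A(0), f) = 104*72 + 5*(1 + 5)/(12 + 5) = 7488 + 5*6/17 = 7488 + 5*(1/17)*6 = 7488 + 30/17 = 127326/17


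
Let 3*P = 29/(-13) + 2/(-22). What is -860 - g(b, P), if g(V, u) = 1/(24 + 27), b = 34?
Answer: -43861/51 ≈ -860.02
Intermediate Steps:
P = -332/429 (P = (29/(-13) + 2/(-22))/3 = (29*(-1/13) + 2*(-1/22))/3 = (-29/13 - 1/11)/3 = (⅓)*(-332/143) = -332/429 ≈ -0.77389)
g(V, u) = 1/51
-860 - g(b, P) = -860 - 1*1/51 = -860 - 1/51 = -43861/51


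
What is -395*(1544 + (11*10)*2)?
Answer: -696780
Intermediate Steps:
-395*(1544 + (11*10)*2) = -395*(1544 + 110*2) = -395*(1544 + 220) = -395*1764 = -696780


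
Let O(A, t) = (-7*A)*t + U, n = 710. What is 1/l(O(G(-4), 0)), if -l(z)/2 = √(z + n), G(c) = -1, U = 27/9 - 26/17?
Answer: -√205615/24190 ≈ -0.018745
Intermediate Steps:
U = 25/17 (U = 27*(⅑) - 26*1/17 = 3 - 26/17 = 25/17 ≈ 1.4706)
O(A, t) = 25/17 - 7*A*t (O(A, t) = (-7*A)*t + 25/17 = -7*A*t + 25/17 = 25/17 - 7*A*t)
l(z) = -2*√(710 + z) (l(z) = -2*√(z + 710) = -2*√(710 + z))
1/l(O(G(-4), 0)) = 1/(-2*√(710 + (25/17 - 7*(-1)*0))) = 1/(-2*√(710 + (25/17 + 0))) = 1/(-2*√(710 + 25/17)) = 1/(-2*√205615/17) = -√205615/24190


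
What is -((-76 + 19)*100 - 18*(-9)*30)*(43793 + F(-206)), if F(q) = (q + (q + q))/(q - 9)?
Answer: 1581906984/43 ≈ 3.6789e+7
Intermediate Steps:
F(q) = 3*q/(-9 + q) (F(q) = (q + 2*q)/(-9 + q) = (3*q)/(-9 + q) = 3*q/(-9 + q))
-((-76 + 19)*100 - 18*(-9)*30)*(43793 + F(-206)) = -((-76 + 19)*100 - 18*(-9)*30)*(43793 + 3*(-206)/(-9 - 206)) = -(-57*100 + 162*30)*(43793 + 3*(-206)/(-215)) = -(-5700 + 4860)*(43793 + 3*(-206)*(-1/215)) = -(-840)*(43793 + 618/215) = -(-840)*9416113/215 = -1*(-1581906984/43) = 1581906984/43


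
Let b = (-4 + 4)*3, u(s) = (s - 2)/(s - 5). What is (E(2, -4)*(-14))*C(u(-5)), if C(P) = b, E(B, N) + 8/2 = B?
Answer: 0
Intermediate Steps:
E(B, N) = -4 + B
u(s) = (-2 + s)/(-5 + s)
b = 0 (b = 0*3 = 0)
C(P) = 0
(E(2, -4)*(-14))*C(u(-5)) = ((-4 + 2)*(-14))*0 = -2*(-14)*0 = 28*0 = 0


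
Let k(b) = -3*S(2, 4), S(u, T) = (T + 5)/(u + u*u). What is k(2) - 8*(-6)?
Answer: 87/2 ≈ 43.500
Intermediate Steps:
S(u, T) = (5 + T)/(u + u²)
k(b) = -9/2 (k(b) = -3*(5 + 4)/(2*(1 + 2)) = -3*9/(2*3) = -3*3/2 = -9/2)
k(2) - 8*(-6) = -9/2 - 8*(-6) = -9/2 + 48 = 87/2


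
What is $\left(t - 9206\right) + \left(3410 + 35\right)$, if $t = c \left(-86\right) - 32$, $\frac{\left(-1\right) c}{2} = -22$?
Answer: $-9577$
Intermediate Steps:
$c = 44$ ($c = \left(-2\right) \left(-22\right) = 44$)
$t = -3816$ ($t = 44 \left(-86\right) - 32 = -3784 - 32 = -3816$)
$\left(t - 9206\right) + \left(3410 + 35\right) = \left(-3816 - 9206\right) + \left(3410 + 35\right) = -13022 + 3445 = -9577$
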